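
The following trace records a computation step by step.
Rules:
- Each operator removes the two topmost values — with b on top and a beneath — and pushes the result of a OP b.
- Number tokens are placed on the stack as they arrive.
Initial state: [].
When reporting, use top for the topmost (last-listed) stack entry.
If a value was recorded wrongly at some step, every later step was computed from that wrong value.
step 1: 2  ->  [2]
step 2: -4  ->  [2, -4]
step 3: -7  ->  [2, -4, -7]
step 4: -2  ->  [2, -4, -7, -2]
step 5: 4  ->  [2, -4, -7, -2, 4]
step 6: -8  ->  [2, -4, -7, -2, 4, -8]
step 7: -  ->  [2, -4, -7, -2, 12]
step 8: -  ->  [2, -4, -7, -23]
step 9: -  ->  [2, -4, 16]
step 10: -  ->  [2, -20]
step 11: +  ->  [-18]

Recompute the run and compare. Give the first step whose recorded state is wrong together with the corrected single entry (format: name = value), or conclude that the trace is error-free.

step 8, top = -14

Recomputing the run from the initial state:
step 1: [2]
step 2: [2, -4]
step 3: [2, -4, -7]
step 4: [2, -4, -7, -2]
step 5: [2, -4, -7, -2, 4]
step 6: [2, -4, -7, -2, 4, -8]
step 7: [2, -4, -7, -2, 12]
step 8: [2, -4, -7, -14]
step 9: [2, -4, 7]
step 10: [2, -11]
step 11: [-9]
The first disagreement with the trace is at step 8, where the value should be top = -14.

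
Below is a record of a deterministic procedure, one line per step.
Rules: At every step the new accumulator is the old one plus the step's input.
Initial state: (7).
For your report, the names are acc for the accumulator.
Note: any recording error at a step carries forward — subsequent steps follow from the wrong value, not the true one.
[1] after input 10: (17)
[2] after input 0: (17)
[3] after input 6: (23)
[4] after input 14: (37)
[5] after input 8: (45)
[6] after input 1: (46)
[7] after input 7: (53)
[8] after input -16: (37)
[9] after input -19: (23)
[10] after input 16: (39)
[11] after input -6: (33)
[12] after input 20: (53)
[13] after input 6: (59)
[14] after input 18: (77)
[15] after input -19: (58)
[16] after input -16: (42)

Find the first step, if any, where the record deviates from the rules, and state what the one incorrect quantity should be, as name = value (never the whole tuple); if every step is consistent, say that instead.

step 9, acc = 18

Recomputing the run from the initial state:
step 1: acc = 17
step 2: acc = 17
step 3: acc = 23
step 4: acc = 37
step 5: acc = 45
step 6: acc = 46
step 7: acc = 53
step 8: acc = 37
step 9: acc = 18
step 10: acc = 34
step 11: acc = 28
step 12: acc = 48
step 13: acc = 54
step 14: acc = 72
step 15: acc = 53
step 16: acc = 37
The first disagreement with the record is at step 9, where the value should be acc = 18.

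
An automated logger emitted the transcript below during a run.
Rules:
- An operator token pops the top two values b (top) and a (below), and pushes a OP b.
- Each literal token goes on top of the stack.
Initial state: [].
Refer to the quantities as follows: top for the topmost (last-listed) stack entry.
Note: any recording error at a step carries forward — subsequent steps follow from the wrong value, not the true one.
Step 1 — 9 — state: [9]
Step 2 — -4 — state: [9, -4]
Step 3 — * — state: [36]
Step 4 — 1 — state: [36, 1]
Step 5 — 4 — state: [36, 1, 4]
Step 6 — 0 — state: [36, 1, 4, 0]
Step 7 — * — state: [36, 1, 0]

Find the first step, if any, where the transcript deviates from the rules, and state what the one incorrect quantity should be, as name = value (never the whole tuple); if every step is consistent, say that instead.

step 3, top = -36

Step 1: push 9: top = 9 — checks out.
Step 2: push -4: top = -4 — agrees with the transcript.
Step 3: 9 * -4 = -36 — the transcript disagrees here.
The audit stops at step 3: the recorded entry is wrong and should be top = -36.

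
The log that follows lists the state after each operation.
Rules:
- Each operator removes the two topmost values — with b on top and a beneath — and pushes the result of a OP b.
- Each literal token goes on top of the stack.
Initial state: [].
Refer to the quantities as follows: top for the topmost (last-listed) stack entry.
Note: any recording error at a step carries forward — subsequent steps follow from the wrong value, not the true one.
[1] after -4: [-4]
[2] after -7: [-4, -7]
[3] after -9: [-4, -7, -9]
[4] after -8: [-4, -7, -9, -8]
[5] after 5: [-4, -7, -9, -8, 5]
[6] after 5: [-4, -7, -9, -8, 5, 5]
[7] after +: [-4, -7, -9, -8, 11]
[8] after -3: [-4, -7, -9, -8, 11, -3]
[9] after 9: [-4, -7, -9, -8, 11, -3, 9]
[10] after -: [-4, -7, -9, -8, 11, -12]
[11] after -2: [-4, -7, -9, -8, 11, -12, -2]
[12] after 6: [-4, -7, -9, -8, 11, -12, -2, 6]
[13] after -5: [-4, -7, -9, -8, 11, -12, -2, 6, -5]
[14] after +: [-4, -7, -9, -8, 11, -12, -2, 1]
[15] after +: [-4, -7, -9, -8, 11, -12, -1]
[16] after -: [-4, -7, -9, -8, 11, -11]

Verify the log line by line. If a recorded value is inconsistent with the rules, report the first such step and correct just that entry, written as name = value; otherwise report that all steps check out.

Recomputing the run from the initial state:
step 1: [-4]
step 2: [-4, -7]
step 3: [-4, -7, -9]
step 4: [-4, -7, -9, -8]
step 5: [-4, -7, -9, -8, 5]
step 6: [-4, -7, -9, -8, 5, 5]
step 7: [-4, -7, -9, -8, 10]
step 8: [-4, -7, -9, -8, 10, -3]
step 9: [-4, -7, -9, -8, 10, -3, 9]
step 10: [-4, -7, -9, -8, 10, -12]
step 11: [-4, -7, -9, -8, 10, -12, -2]
step 12: [-4, -7, -9, -8, 10, -12, -2, 6]
step 13: [-4, -7, -9, -8, 10, -12, -2, 6, -5]
step 14: [-4, -7, -9, -8, 10, -12, -2, 1]
step 15: [-4, -7, -9, -8, 10, -12, -1]
step 16: [-4, -7, -9, -8, 10, -11]
The first disagreement with the log is at step 7, where the value should be top = 10.

step 7, top = 10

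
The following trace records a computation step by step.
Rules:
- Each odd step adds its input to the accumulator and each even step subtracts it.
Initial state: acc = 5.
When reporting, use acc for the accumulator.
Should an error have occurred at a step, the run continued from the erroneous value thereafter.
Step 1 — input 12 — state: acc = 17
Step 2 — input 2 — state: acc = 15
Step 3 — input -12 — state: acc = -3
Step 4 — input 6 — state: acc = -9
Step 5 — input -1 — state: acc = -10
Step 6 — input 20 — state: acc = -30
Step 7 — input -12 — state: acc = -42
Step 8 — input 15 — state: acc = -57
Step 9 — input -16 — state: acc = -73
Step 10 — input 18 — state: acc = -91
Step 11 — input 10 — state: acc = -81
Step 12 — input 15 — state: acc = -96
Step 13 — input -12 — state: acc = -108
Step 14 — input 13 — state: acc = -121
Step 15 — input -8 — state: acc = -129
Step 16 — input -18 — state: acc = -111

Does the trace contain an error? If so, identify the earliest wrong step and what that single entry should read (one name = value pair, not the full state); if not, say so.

step 3, acc = 3

1. acc = 5 + 12 = 17 (consistent with the trace)
2. acc = 17 - 2 = 15 (agrees with the trace)
3. acc = 15 + -12 = 3 (the entry is off here)
The earliest wrong entry is at step 3: it should read acc = 3.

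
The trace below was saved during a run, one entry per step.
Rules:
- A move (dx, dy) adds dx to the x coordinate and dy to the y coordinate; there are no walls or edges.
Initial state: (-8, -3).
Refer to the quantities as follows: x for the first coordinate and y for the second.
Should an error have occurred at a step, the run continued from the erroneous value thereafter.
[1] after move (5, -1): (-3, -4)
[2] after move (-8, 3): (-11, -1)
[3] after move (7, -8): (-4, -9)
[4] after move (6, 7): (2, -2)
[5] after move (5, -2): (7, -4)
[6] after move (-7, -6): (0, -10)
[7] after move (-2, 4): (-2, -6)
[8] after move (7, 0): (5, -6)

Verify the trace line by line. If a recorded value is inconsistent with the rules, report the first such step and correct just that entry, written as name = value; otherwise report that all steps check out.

no error

step 1: x = -8 + (5) = -3, y = -3 + (-1) = -4 -> same as recorded
step 2: x = -3 + (-8) = -11, y = -4 + (3) = -1 -> checks out
step 3: x = -11 + (7) = -4, y = -1 + (-8) = -9 -> exactly as logged
step 4: x = -4 + (6) = 2, y = -9 + (7) = -2 -> verified
step 5: x = 2 + (5) = 7, y = -2 + (-2) = -4 -> no discrepancy
step 6: x = 7 + (-7) = 0, y = -4 + (-6) = -10 -> in agreement
step 7: x = 0 + (-2) = -2, y = -10 + (4) = -6 -> exactly as logged
step 8: x = -2 + (7) = 5, y = -6 + (0) = -6 -> in agreement
Each recorded entry agrees with the recomputation.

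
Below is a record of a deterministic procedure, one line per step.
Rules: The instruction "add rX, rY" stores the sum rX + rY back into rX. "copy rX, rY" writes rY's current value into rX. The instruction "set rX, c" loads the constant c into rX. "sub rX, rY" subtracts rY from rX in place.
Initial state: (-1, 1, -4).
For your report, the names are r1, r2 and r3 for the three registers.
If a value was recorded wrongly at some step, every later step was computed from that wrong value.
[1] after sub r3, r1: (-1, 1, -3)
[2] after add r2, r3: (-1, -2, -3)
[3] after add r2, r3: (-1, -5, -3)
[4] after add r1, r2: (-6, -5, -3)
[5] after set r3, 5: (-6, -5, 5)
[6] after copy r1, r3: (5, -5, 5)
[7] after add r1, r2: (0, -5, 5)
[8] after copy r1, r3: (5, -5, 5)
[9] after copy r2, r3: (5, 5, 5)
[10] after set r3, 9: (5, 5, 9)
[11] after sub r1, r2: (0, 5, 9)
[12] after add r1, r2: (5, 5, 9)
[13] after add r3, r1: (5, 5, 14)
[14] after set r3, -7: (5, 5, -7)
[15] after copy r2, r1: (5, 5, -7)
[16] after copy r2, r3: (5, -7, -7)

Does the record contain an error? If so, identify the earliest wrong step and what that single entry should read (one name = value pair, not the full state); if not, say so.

no error

step 1: r3 = -4 - -1 = -3 -> consistent with the record
step 2: r2 = 1 + -3 = -2 -> in agreement
step 3: r2 = -2 + -3 = -5 -> confirmed correct
step 4: r1 = -1 + -5 = -6 -> checks out
step 5: r3 = 5 -> verified
step 6: r1 = 5 -> exactly as logged
step 7: r1 = 5 + -5 = 0 -> verified
step 8: r1 = 5 -> exactly as logged
step 9: r2 = 5 -> in agreement
step 10: r3 = 9 -> verified
step 11: r1 = 5 - 5 = 0 -> agrees with the record
step 12: r1 = 0 + 5 = 5 -> same as recorded
step 13: r3 = 9 + 5 = 14 -> agrees with the record
step 14: r3 = -7 -> checks out
step 15: r2 = 5 -> checks out
step 16: r2 = -7 -> agrees with the record
All steps check out; nothing to correct.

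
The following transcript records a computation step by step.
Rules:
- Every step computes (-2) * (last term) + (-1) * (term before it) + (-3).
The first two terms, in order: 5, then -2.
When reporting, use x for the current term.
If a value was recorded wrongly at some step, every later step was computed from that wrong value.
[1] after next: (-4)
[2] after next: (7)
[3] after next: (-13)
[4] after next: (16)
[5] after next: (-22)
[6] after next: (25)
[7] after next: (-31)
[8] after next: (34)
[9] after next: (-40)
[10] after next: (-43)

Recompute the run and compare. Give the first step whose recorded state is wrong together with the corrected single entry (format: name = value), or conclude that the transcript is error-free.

Recomputing the run from the initial state:
step 1: x = -4
step 2: x = 7
step 3: x = -13
step 4: x = 16
step 5: x = -22
step 6: x = 25
step 7: x = -31
step 8: x = 34
step 9: x = -40
step 10: x = 43
The first disagreement with the transcript is at step 10, where the value should be x = 43.

step 10, x = 43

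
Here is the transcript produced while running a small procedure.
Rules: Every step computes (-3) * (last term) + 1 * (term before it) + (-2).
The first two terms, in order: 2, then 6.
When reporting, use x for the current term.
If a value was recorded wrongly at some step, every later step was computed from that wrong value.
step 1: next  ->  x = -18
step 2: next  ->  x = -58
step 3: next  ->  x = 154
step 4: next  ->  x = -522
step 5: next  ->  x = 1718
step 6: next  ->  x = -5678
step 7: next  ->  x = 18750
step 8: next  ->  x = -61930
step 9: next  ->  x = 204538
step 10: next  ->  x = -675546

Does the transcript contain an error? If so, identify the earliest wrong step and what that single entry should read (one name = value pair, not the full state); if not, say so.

step 2, x = 58

Step 1: x = -3*(6) + (1)*(2) + (-2) = -18 — confirmed correct.
Step 2: x = -3*(-18) + (1)*(6) + (-2) = 58 — a discrepancy with the transcript.
Step 2 is the first one off; corrected, x = 58.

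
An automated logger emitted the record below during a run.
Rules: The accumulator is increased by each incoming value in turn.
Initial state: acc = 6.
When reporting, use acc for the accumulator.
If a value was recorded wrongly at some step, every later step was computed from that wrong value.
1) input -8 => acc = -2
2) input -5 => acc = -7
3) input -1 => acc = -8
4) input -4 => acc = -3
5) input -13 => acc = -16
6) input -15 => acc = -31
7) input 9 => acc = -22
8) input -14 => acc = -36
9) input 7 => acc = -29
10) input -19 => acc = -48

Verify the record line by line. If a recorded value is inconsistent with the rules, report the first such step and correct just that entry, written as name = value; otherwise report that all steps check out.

step 4, acc = -12

Recomputing the run from the initial state:
step 1: acc = -2
step 2: acc = -7
step 3: acc = -8
step 4: acc = -12
step 5: acc = -25
step 6: acc = -40
step 7: acc = -31
step 8: acc = -45
step 9: acc = -38
step 10: acc = -57
The first disagreement with the record is at step 4, where the value should be acc = -12.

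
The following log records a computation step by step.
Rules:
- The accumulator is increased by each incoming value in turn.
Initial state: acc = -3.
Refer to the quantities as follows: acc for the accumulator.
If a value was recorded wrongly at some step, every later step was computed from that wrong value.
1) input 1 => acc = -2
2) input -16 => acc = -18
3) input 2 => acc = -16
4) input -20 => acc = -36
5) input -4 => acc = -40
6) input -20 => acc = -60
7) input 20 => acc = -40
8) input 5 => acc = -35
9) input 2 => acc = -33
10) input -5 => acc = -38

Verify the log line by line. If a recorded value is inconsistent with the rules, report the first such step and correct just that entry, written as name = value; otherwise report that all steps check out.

Recomputing the run from the initial state:
step 1: acc = -2
step 2: acc = -18
step 3: acc = -16
step 4: acc = -36
step 5: acc = -40
step 6: acc = -60
step 7: acc = -40
step 8: acc = -35
step 9: acc = -33
step 10: acc = -38
This matches the log at every step.

no error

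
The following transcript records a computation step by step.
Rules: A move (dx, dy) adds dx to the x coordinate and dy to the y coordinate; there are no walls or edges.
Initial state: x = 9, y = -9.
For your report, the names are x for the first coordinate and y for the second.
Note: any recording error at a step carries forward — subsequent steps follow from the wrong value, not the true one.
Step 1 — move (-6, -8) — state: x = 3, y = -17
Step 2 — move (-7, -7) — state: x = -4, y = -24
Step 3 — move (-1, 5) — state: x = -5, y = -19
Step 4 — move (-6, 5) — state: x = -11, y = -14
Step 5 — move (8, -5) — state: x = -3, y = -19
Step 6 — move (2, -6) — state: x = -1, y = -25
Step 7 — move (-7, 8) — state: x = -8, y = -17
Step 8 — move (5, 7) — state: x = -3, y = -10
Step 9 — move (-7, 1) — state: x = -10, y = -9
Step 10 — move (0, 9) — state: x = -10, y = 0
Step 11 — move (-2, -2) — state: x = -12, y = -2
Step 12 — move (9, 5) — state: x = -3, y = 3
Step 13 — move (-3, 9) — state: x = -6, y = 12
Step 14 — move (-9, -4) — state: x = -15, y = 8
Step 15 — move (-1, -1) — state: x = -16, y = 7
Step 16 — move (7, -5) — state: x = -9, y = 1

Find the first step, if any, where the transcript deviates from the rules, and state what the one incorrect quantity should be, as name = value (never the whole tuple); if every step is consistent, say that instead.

step 16, y = 2

Recomputing the run from the initial state:
step 1: x = 3, y = -17
step 2: x = -4, y = -24
step 3: x = -5, y = -19
step 4: x = -11, y = -14
step 5: x = -3, y = -19
step 6: x = -1, y = -25
step 7: x = -8, y = -17
step 8: x = -3, y = -10
step 9: x = -10, y = -9
step 10: x = -10, y = 0
step 11: x = -12, y = -2
step 12: x = -3, y = 3
step 13: x = -6, y = 12
step 14: x = -15, y = 8
step 15: x = -16, y = 7
step 16: x = -9, y = 2
The first disagreement with the transcript is at step 16, where the value should be y = 2.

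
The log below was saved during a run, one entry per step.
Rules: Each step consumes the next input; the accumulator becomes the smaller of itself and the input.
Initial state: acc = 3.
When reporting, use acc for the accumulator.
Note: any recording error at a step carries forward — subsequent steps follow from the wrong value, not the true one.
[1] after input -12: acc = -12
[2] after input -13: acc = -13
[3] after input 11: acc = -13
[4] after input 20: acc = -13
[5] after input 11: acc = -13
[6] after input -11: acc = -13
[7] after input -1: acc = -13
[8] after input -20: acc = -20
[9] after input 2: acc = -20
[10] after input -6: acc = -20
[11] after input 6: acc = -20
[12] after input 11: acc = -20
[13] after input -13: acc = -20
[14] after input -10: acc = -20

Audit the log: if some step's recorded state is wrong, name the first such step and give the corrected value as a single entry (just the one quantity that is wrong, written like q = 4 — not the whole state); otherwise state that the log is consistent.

no error

Step 1: acc = min(3, -12) = -12 — consistent with the log.
Step 2: acc = min(-12, -13) = -13 — exactly as logged.
Step 3: acc = min(-13, 11) = -13 — consistent with the log.
Step 4: acc = min(-13, 20) = -13 — consistent with the log.
Step 5: acc = min(-13, 11) = -13 — consistent with the log.
Step 6: acc = min(-13, -11) = -13 — no discrepancy.
Step 7: acc = min(-13, -1) = -13 — verified.
Step 8: acc = min(-13, -20) = -20 — consistent with the log.
Step 9: acc = min(-20, 2) = -20 — matches.
Step 10: acc = min(-20, -6) = -20 — confirmed correct.
Step 11: acc = min(-20, 6) = -20 — confirmed correct.
Step 12: acc = min(-20, 11) = -20 — exactly as logged.
Step 13: acc = min(-20, -13) = -20 — confirmed correct.
Step 14: acc = min(-20, -10) = -20 — confirmed correct.
No step deviates from the rules.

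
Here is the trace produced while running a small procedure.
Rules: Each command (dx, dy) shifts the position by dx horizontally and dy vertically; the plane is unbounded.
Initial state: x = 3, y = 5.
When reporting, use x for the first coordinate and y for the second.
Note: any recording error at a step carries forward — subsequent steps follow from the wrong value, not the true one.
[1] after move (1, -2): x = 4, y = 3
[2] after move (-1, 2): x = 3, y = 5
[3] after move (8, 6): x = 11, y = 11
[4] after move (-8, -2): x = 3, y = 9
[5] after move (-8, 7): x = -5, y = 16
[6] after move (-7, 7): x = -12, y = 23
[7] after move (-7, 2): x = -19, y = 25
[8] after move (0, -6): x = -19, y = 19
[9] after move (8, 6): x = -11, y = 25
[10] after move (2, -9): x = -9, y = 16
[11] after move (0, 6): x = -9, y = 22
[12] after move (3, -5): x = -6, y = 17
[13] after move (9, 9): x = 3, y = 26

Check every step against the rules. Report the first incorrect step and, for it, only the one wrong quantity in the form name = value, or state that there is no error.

Recomputing the run from the initial state:
step 1: x = 4, y = 3
step 2: x = 3, y = 5
step 3: x = 11, y = 11
step 4: x = 3, y = 9
step 5: x = -5, y = 16
step 6: x = -12, y = 23
step 7: x = -19, y = 25
step 8: x = -19, y = 19
step 9: x = -11, y = 25
step 10: x = -9, y = 16
step 11: x = -9, y = 22
step 12: x = -6, y = 17
step 13: x = 3, y = 26
This matches the trace at every step.

no error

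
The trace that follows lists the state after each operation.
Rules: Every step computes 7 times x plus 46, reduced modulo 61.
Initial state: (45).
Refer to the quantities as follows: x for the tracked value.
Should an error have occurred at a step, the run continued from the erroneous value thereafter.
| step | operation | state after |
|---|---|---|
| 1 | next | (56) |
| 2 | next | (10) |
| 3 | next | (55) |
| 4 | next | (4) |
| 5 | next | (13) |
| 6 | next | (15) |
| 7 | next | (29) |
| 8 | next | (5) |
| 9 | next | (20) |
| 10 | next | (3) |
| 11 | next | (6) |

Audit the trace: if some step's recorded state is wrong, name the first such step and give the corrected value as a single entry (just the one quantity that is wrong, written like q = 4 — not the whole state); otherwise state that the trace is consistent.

1. x = (7*45 + 46) mod 61 = 56 (checks out)
2. x = (7*56 + 46) mod 61 = 11 (the recorded entry deviates here)
Conclusion: step 2 carries the first error; the entry should be x = 11.

step 2, x = 11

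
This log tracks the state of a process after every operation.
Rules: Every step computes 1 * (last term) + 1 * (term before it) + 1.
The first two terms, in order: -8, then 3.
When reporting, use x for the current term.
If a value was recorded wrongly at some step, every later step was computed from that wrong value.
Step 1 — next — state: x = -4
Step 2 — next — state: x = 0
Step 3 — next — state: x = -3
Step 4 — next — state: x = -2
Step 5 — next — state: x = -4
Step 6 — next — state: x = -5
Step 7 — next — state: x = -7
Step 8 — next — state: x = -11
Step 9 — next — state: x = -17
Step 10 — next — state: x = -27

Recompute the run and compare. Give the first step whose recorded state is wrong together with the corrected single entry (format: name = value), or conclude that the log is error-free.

Recomputing the run from the initial state:
step 1: x = -4
step 2: x = 0
step 3: x = -3
step 4: x = -2
step 5: x = -4
step 6: x = -5
step 7: x = -8
step 8: x = -12
step 9: x = -19
step 10: x = -30
The first disagreement with the log is at step 7, where the value should be x = -8.

step 7, x = -8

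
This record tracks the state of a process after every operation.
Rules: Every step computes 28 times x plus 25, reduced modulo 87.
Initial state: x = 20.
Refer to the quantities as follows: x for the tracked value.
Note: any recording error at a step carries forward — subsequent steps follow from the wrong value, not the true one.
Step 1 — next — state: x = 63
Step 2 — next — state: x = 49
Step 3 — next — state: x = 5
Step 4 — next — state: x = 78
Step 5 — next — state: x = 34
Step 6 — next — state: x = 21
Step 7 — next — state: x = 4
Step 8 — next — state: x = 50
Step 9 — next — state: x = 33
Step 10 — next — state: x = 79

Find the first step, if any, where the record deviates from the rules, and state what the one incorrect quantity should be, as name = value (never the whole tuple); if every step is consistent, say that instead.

step 6, x = 20

step 1: x = (28*20 + 25) mod 87 = 63 -> verified
step 2: x = (28*63 + 25) mod 87 = 49 -> verified
step 3: x = (28*49 + 25) mod 87 = 5 -> verified
step 4: x = (28*5 + 25) mod 87 = 78 -> confirmed correct
step 5: x = (28*78 + 25) mod 87 = 34 -> no discrepancy
step 6: x = (28*34 + 25) mod 87 = 20 -> first mismatch against the record
The audit stops at step 6: the recorded entry is wrong and should be x = 20.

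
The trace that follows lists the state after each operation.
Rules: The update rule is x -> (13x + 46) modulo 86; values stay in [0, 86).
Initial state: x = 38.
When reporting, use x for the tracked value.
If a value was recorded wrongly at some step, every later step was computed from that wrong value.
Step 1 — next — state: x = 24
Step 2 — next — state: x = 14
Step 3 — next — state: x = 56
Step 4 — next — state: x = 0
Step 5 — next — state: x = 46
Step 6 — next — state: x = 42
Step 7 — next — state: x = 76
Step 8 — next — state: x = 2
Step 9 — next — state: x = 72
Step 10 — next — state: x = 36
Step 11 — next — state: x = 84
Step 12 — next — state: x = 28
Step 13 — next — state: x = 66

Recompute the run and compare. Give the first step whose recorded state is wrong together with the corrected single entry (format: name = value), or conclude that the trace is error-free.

step 12, x = 20

Recomputing the run from the initial state:
step 1: x = 24
step 2: x = 14
step 3: x = 56
step 4: x = 0
step 5: x = 46
step 6: x = 42
step 7: x = 76
step 8: x = 2
step 9: x = 72
step 10: x = 36
step 11: x = 84
step 12: x = 20
step 13: x = 48
The first disagreement with the trace is at step 12, where the value should be x = 20.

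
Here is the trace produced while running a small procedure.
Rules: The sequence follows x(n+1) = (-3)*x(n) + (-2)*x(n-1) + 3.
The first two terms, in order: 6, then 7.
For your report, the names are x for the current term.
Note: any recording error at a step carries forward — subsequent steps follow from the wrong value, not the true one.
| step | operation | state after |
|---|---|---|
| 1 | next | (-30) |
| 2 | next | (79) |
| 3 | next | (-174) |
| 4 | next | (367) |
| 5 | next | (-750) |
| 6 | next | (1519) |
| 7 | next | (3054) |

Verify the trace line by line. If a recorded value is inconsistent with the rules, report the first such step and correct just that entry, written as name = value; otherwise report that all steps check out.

step 7, x = -3054

step 1: x = -3*(7) + (-2)*(6) + (3) = -30 -> agrees with the trace
step 2: x = -3*(-30) + (-2)*(7) + (3) = 79 -> consistent with the trace
step 3: x = -3*(79) + (-2)*(-30) + (3) = -174 -> same as recorded
step 4: x = -3*(-174) + (-2)*(79) + (3) = 367 -> verified
step 5: x = -3*(367) + (-2)*(-174) + (3) = -750 -> confirmed correct
step 6: x = -3*(-750) + (-2)*(367) + (3) = 1519 -> matches
step 7: x = -3*(1519) + (-2)*(-750) + (3) = -3054 -> the entry is off here
The audit stops at step 7: the recorded entry is wrong and should be x = -3054.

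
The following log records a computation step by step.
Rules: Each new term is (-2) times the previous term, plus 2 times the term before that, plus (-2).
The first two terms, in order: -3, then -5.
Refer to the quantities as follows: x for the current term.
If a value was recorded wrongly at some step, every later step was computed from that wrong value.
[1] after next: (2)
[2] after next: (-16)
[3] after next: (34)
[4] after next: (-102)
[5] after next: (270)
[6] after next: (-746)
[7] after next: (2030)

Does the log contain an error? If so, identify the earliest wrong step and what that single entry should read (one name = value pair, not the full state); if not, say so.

no error

Recomputing the run from the initial state:
step 1: x = 2
step 2: x = -16
step 3: x = 34
step 4: x = -102
step 5: x = 270
step 6: x = -746
step 7: x = 2030
This matches the log at every step.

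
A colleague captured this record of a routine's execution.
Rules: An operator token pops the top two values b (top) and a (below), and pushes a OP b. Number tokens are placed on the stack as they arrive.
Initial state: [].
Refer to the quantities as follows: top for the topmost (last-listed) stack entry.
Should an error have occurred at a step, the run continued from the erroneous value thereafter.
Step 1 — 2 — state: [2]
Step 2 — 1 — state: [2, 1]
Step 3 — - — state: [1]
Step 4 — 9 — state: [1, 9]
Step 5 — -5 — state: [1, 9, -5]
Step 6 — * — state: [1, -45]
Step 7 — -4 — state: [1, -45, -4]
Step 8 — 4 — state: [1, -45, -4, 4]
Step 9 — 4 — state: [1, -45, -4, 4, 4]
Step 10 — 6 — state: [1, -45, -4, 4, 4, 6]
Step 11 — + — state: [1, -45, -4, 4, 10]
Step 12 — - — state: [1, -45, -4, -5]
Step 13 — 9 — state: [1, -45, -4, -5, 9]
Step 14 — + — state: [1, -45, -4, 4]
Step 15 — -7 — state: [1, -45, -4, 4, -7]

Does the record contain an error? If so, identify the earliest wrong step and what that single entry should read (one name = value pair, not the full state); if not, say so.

step 12, top = -6

1. push 2: top = 2 (checks out)
2. push 1: top = 1 (consistent with the record)
3. 2 - 1 = 1 (consistent with the record)
4. push 9: top = 9 (confirmed correct)
5. push -5: top = -5 (matches)
6. 9 * -5 = -45 (verified)
7. push -4: top = -4 (checks out)
8. push 4: top = 4 (consistent with the record)
9. push 4: top = 4 (in agreement)
10. push 6: top = 6 (checks out)
11. 4 + 6 = 10 (no discrepancy)
12. 4 - 10 = -6 (the record has a different value)
First deviation found at step 12; the corrected entry is top = -6.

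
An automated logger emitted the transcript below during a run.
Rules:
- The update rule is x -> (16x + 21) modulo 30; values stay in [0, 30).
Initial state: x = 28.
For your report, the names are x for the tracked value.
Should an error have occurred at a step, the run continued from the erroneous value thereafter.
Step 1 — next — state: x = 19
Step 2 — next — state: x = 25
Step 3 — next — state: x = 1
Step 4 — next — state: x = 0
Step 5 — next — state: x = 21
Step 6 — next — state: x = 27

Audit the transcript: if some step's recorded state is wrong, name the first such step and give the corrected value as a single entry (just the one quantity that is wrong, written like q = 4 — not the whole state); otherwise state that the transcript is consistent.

Step 1: x = (16*28 + 21) mod 30 = 19 — confirmed correct.
Step 2: x = (16*19 + 21) mod 30 = 25 — matches.
Step 3: x = (16*25 + 21) mod 30 = 1 — consistent with the transcript.
Step 4: x = (16*1 + 21) mod 30 = 7 — the transcript disagrees here.
The audit stops at step 4: the recorded entry is wrong and should be x = 7.

step 4, x = 7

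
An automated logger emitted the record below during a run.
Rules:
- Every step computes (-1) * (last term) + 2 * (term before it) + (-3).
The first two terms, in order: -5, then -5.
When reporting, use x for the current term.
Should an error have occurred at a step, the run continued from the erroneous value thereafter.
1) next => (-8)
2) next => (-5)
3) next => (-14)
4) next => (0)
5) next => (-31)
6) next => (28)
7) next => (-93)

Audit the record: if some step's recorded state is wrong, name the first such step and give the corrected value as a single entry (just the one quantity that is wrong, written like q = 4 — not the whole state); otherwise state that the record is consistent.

Recomputing the run from the initial state:
step 1: x = -8
step 2: x = -5
step 3: x = -14
step 4: x = 1
step 5: x = -32
step 6: x = 31
step 7: x = -98
The first disagreement with the record is at step 4, where the value should be x = 1.

step 4, x = 1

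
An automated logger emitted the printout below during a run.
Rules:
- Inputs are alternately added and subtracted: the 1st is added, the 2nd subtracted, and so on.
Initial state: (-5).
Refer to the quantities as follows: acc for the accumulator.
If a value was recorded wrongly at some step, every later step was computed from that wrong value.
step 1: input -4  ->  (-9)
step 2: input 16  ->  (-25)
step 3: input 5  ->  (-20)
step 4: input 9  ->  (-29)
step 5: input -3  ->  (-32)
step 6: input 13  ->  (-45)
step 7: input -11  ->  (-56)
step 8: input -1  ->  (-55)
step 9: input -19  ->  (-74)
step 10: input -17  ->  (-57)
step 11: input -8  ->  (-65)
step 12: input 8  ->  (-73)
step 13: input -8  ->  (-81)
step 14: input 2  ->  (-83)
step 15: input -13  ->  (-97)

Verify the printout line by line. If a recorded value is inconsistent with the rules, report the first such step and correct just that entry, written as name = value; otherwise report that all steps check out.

Recomputing the run from the initial state:
step 1: acc = -9
step 2: acc = -25
step 3: acc = -20
step 4: acc = -29
step 5: acc = -32
step 6: acc = -45
step 7: acc = -56
step 8: acc = -55
step 9: acc = -74
step 10: acc = -57
step 11: acc = -65
step 12: acc = -73
step 13: acc = -81
step 14: acc = -83
step 15: acc = -96
The first disagreement with the printout is at step 15, where the value should be acc = -96.

step 15, acc = -96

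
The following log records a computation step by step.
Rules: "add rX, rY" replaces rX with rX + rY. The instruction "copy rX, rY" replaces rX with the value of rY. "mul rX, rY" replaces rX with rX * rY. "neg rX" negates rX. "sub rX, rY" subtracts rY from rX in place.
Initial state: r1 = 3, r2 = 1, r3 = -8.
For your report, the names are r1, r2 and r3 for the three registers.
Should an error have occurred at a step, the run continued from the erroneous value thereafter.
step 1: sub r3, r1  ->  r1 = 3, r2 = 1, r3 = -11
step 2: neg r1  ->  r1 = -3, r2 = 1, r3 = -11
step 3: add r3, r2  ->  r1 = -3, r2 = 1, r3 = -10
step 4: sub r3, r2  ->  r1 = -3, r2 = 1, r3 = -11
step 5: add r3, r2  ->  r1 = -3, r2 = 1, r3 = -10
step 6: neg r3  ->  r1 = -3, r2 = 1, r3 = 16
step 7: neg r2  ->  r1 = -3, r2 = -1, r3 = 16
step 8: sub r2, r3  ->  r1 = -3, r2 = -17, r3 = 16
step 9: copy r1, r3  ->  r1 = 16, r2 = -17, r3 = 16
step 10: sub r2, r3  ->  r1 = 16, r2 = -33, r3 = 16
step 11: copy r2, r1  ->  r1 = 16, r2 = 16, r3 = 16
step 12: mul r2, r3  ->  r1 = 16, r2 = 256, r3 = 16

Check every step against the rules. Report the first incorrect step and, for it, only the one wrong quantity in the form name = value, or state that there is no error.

step 6, r3 = 10

Recomputing the run from the initial state:
step 1: r1 = 3, r2 = 1, r3 = -11
step 2: r1 = -3, r2 = 1, r3 = -11
step 3: r1 = -3, r2 = 1, r3 = -10
step 4: r1 = -3, r2 = 1, r3 = -11
step 5: r1 = -3, r2 = 1, r3 = -10
step 6: r1 = -3, r2 = 1, r3 = 10
step 7: r1 = -3, r2 = -1, r3 = 10
step 8: r1 = -3, r2 = -11, r3 = 10
step 9: r1 = 10, r2 = -11, r3 = 10
step 10: r1 = 10, r2 = -21, r3 = 10
step 11: r1 = 10, r2 = 10, r3 = 10
step 12: r1 = 10, r2 = 100, r3 = 10
The first disagreement with the log is at step 6, where the value should be r3 = 10.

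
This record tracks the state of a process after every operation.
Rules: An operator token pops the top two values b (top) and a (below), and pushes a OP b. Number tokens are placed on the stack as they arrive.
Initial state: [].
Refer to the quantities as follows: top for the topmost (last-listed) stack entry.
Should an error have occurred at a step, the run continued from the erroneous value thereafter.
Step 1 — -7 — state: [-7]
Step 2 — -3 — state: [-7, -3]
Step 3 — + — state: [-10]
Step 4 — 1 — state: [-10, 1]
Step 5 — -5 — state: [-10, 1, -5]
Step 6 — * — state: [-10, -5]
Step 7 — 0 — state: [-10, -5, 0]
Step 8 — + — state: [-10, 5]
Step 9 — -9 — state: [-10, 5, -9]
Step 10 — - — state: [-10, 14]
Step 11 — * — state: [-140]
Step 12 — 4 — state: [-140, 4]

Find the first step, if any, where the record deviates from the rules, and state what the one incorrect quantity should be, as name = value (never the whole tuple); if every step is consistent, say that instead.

step 8, top = -5

1. push -7: top = -7 (verified)
2. push -3: top = -3 (matches)
3. -7 + -3 = -10 (same as recorded)
4. push 1: top = 1 (confirmed correct)
5. push -5: top = -5 (no discrepancy)
6. 1 * -5 = -5 (in agreement)
7. push 0: top = 0 (agrees with the record)
8. -5 + 0 = -5 (a discrepancy with the record)
So the first discrepancy is step 8, where the right value is top = -5.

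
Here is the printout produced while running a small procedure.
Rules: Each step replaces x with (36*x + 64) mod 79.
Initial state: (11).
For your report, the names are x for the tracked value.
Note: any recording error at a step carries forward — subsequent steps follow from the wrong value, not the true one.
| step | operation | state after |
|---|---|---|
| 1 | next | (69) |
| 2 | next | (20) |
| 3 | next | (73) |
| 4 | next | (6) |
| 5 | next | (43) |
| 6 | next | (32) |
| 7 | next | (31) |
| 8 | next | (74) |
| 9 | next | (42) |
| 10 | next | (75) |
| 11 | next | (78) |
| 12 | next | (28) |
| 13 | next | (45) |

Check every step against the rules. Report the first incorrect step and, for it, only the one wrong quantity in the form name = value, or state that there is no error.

step 1, x = 65

Recomputing the run from the initial state:
step 1: x = 65
step 2: x = 34
step 3: x = 24
step 4: x = 59
step 5: x = 55
step 6: x = 69
step 7: x = 20
step 8: x = 73
step 9: x = 6
step 10: x = 43
step 11: x = 32
step 12: x = 31
step 13: x = 74
The first disagreement with the printout is at step 1, where the value should be x = 65.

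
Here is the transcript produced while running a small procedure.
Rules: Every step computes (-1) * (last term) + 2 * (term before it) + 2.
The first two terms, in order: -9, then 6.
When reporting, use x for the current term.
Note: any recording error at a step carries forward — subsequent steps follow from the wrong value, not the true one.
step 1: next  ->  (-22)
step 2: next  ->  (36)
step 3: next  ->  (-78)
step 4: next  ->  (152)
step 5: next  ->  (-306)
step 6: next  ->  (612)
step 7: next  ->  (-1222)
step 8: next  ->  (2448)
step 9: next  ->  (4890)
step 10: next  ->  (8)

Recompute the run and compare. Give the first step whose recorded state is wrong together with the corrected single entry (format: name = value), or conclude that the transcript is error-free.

step 1: x = -1*(6) + (2)*(-9) + (2) = -22 -> matches
step 2: x = -1*(-22) + (2)*(6) + (2) = 36 -> verified
step 3: x = -1*(36) + (2)*(-22) + (2) = -78 -> matches
step 4: x = -1*(-78) + (2)*(36) + (2) = 152 -> verified
step 5: x = -1*(152) + (2)*(-78) + (2) = -306 -> in agreement
step 6: x = -1*(-306) + (2)*(152) + (2) = 612 -> in agreement
step 7: x = -1*(612) + (2)*(-306) + (2) = -1222 -> matches
step 8: x = -1*(-1222) + (2)*(612) + (2) = 2448 -> checks out
step 9: x = -1*(2448) + (2)*(-1222) + (2) = -4890 -> this is not what the transcript shows
So the first discrepancy is step 9, where the right value is x = -4890.

step 9, x = -4890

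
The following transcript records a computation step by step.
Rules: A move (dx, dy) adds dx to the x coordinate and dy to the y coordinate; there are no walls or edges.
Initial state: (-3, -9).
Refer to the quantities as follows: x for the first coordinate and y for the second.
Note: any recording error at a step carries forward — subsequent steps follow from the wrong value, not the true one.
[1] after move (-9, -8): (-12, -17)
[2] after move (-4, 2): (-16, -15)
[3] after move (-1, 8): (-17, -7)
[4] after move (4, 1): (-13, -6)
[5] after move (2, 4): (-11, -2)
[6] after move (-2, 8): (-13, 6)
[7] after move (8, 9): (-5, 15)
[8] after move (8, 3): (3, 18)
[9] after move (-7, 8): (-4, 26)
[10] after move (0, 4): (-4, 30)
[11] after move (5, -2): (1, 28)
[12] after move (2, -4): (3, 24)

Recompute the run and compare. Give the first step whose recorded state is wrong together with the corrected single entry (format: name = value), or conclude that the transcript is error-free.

no error

Recomputing the run from the initial state:
step 1: x = -12, y = -17
step 2: x = -16, y = -15
step 3: x = -17, y = -7
step 4: x = -13, y = -6
step 5: x = -11, y = -2
step 6: x = -13, y = 6
step 7: x = -5, y = 15
step 8: x = 3, y = 18
step 9: x = -4, y = 26
step 10: x = -4, y = 30
step 11: x = 1, y = 28
step 12: x = 3, y = 24
This matches the transcript at every step.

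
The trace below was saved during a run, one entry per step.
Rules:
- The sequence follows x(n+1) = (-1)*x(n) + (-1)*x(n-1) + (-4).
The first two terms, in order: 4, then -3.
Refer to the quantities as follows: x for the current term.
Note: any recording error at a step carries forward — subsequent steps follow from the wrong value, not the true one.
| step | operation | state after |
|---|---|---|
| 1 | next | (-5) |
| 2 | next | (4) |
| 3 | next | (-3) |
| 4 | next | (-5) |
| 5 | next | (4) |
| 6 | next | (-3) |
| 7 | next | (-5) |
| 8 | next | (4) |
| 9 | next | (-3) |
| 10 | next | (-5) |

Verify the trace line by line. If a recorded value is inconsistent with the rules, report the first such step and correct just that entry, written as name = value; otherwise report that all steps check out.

no error

Recomputing the run from the initial state:
step 1: x = -5
step 2: x = 4
step 3: x = -3
step 4: x = -5
step 5: x = 4
step 6: x = -3
step 7: x = -5
step 8: x = 4
step 9: x = -3
step 10: x = -5
This matches the trace at every step.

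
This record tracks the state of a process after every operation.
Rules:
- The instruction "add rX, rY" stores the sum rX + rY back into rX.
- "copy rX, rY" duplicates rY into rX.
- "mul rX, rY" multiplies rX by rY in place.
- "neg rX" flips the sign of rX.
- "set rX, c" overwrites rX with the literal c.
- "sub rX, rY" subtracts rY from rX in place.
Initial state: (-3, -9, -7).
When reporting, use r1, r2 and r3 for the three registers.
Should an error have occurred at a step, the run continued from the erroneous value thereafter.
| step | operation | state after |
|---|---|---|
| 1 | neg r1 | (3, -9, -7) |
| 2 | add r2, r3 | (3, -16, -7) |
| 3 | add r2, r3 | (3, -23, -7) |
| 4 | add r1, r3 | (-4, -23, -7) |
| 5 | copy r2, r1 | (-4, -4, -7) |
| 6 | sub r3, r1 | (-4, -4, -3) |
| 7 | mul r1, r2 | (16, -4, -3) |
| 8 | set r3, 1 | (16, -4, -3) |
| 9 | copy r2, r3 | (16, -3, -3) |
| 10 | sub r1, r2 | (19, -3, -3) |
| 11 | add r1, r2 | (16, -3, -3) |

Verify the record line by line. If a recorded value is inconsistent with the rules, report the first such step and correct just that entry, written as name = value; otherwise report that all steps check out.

Recomputing the run from the initial state:
step 1: r1 = 3, r2 = -9, r3 = -7
step 2: r1 = 3, r2 = -16, r3 = -7
step 3: r1 = 3, r2 = -23, r3 = -7
step 4: r1 = -4, r2 = -23, r3 = -7
step 5: r1 = -4, r2 = -4, r3 = -7
step 6: r1 = -4, r2 = -4, r3 = -3
step 7: r1 = 16, r2 = -4, r3 = -3
step 8: r1 = 16, r2 = -4, r3 = 1
step 9: r1 = 16, r2 = 1, r3 = 1
step 10: r1 = 15, r2 = 1, r3 = 1
step 11: r1 = 16, r2 = 1, r3 = 1
The first disagreement with the record is at step 8, where the value should be r3 = 1.

step 8, r3 = 1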